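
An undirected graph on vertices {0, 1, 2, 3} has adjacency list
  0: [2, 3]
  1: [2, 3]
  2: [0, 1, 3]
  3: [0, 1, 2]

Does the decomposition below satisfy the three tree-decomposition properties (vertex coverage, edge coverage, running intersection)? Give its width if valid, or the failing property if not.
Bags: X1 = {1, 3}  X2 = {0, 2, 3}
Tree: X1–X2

No — edge (2,1) lies in no bag.

A tree decomposition must satisfy three properties: every vertex lies in some bag; for every edge, both endpoints lie together in some bag; and for every vertex, the bags containing it form a connected subtree. Here edge (2,1) lies in no bag, so the decomposition is invalid.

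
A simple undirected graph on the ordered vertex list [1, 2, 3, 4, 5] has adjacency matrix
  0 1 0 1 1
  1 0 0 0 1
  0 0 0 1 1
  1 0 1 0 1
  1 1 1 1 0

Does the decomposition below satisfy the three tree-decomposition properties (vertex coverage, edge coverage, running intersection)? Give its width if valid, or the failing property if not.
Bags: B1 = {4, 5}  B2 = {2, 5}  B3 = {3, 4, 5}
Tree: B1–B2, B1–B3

A tree decomposition must satisfy three properties: every vertex lies in some bag; for every edge, both endpoints lie together in some bag; and for every vertex, the bags containing it form a connected subtree. Here vertex 1 appears in no bag, so the decomposition is invalid.

No — vertex 1 appears in no bag.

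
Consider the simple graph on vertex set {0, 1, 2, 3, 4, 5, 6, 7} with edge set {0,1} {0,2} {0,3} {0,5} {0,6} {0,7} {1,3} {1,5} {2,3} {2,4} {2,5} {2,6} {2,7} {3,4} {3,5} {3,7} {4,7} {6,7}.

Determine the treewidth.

3

A width-3 tree decomposition is:
Bags: B1 = {0, 2, 3, 5}  B2 = {0, 2, 3, 7}  B3 = {0, 1, 3, 5}  B4 = {2, 3, 4, 7}  B5 = {0, 2, 6, 7}
Tree: B1–B2, B1–B3, B2–B4, B2–B5
The largest bag has 4 vertices, giving width 3; this decomposition certifies tw(G) ≤ 3. Conversely, {0, 1, 3, 5} is a clique of size 4, and the vertices of any clique must share a bag in every tree decomposition; so some bag has ≥ 4 vertices and tw(G) ≥ 3. Hence tw(G) = 3 exactly.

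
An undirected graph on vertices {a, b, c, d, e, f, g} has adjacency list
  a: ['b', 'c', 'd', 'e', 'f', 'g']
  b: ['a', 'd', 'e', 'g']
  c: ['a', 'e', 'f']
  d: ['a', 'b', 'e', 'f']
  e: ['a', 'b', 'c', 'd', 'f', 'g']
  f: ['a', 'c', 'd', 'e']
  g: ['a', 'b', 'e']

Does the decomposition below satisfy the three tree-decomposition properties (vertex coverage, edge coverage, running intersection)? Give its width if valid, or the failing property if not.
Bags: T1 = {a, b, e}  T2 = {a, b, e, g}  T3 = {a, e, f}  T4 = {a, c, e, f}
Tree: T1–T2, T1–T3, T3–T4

No — vertex d appears in no bag.

A tree decomposition must satisfy three properties: every vertex lies in some bag; for every edge, both endpoints lie together in some bag; and for every vertex, the bags containing it form a connected subtree. Here vertex d appears in no bag, so the decomposition is invalid.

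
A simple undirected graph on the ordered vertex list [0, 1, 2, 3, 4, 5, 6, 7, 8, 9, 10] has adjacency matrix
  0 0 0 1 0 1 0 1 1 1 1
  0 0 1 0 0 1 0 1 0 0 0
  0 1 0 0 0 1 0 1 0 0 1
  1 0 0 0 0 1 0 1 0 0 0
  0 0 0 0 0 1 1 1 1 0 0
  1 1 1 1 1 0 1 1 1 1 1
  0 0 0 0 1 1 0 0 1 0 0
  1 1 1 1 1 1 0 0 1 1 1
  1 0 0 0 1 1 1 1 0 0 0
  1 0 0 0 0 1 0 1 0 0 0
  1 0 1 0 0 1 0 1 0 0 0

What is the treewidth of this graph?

3

A width-3 tree decomposition is:
Bags: B1 = {0, 3, 5, 7}  B2 = {0, 5, 7, 10}  B3 = {2, 5, 7, 10}  B4 = {1, 2, 5, 7}  B5 = {0, 5, 7, 8}  B6 = {4, 5, 7, 8}  B7 = {0, 5, 7, 9}  B8 = {4, 5, 6, 8}
Tree: B1–B2, B2–B3, B3–B4, B1–B5, B5–B6, B1–B7, B6–B8
Each bag holds 4 vertices, so the decomposition has width 3, which upper-bounds the treewidth. On the other hand G contains the 4-clique {4, 5, 6, 8}. A clique must lie in a single bag of any decomposition, so no decomposition can have width below 3. Combining the bounds, tw(G) = 3.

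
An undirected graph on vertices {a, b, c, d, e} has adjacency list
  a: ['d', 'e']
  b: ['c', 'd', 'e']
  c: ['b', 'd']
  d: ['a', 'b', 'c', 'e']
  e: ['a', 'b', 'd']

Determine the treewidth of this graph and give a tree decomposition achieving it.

Treewidth 2.
Bags: B1 = {a, d, e}  B2 = {b, d, e}  B3 = {b, c, d}
Tree: B1–B2, B2–B3

The largest bag has 3 vertices, giving width 2; this decomposition certifies tw(G) ≤ 2. Conversely, {a, d, e} is a clique of size 3, and the vertices of any clique must share a bag in every tree decomposition; so some bag has ≥ 3 vertices and tw(G) ≥ 2. The upper and lower bounds meet at 2, so that is the treewidth.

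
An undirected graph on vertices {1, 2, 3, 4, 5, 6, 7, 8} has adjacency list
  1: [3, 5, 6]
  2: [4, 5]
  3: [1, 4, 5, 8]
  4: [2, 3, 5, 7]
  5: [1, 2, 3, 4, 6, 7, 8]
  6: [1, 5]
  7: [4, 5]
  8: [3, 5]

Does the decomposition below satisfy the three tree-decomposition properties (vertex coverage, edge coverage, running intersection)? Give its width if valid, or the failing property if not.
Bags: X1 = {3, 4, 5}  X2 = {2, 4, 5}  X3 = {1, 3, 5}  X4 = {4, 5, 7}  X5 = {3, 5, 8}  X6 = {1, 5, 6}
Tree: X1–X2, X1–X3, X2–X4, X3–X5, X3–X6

Checking the three conditions: (i) the bags cover all of {1, 2, 3, 4, 5, 6, 7, 8}; (ii) for each edge, some bag contains both endpoints; (iii) the bags containing any fixed vertex form a subtree. All hold, so the decomposition is valid with width 3 − 1 = 2.

Yes; width 2.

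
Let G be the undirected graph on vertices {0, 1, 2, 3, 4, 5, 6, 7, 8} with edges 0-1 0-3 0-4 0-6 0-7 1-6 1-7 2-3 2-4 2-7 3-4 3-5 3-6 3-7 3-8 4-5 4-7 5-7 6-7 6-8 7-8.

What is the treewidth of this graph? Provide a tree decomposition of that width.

Every bag has size at most 4, so the width is 4 − 1 = 3 and tw(G) ≤ 3. Conversely, {0, 1, 6, 7} is a clique of size 4, and the vertices of any clique must share a bag in every tree decomposition; so some bag has ≥ 4 vertices and tw(G) ≥ 3. Hence tw(G) = 3 exactly.

Treewidth 3.
One such decomposition:
Bags: B1 = {2, 3, 4, 7}  B2 = {0, 3, 4, 7}  B3 = {0, 3, 6, 7}  B4 = {0, 1, 6, 7}  B5 = {3, 4, 5, 7}  B6 = {3, 6, 7, 8}
Tree: B1–B2, B2–B3, B3–B4, B1–B5, B3–B6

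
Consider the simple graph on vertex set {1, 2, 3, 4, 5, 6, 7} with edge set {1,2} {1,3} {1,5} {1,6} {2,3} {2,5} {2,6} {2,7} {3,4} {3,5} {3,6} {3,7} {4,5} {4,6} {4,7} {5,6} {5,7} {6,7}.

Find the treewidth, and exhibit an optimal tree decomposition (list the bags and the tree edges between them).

Treewidth 4.
Bags: B1 = {2, 3, 5, 6, 7}  B2 = {1, 2, 3, 5, 6}  B3 = {3, 4, 5, 6, 7}
Tree: B1–B2, B1–B3

Each bag holds 5 vertices, so the decomposition has width 4, which upper-bounds the treewidth. On the other hand G contains the 5-clique {1, 2, 3, 5, 6}. A clique must lie in a single bag of any decomposition, so no decomposition can have width below 4. Hence tw(G) = 4 exactly.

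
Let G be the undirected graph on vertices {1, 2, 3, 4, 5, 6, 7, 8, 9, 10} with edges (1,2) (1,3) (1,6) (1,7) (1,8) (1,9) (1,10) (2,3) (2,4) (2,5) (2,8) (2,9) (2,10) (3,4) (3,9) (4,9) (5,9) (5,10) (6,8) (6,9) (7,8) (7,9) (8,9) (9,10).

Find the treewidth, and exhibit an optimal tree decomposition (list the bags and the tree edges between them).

Each bag holds 4 vertices, so the decomposition has width 3, which upper-bounds the treewidth. Conversely, {1, 2, 8, 9} is a clique of size 4, and the vertices of any clique must share a bag in every tree decomposition; so some bag has ≥ 4 vertices and tw(G) ≥ 3. Therefore the treewidth is 3.

Treewidth 3.
Bags: B1 = {1, 2, 9, 10}  B2 = {1, 2, 3, 9}  B3 = {1, 2, 8, 9}  B4 = {1, 6, 8, 9}  B5 = {1, 7, 8, 9}  B6 = {2, 3, 4, 9}  B7 = {2, 5, 9, 10}
Tree: B1–B2, B1–B3, B3–B4, B3–B5, B2–B6, B1–B7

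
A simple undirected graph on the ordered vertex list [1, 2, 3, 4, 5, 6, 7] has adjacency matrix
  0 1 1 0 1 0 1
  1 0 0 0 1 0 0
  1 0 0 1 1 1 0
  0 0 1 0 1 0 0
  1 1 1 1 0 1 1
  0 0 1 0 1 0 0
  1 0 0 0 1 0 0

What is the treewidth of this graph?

2

A width-2 tree decomposition is:
Bags: B1 = {1, 2, 5}  B2 = {1, 3, 5}  B3 = {3, 5, 6}  B4 = {1, 5, 7}  B5 = {3, 4, 5}
Tree: B1–B2, B2–B3, B2–B4, B3–B5
Every bag has size at most 3, so the width is 3 − 1 = 2 and tw(G) ≤ 2. On the other hand G contains the 3-clique {1, 2, 5}. A clique must lie in a single bag of any decomposition, so no decomposition can have width below 2. The upper and lower bounds meet at 2, so that is the treewidth.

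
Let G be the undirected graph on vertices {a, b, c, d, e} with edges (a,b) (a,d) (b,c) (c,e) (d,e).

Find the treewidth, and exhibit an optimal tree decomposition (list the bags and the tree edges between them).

The largest bag has 3 vertices, giving width 2; this decomposition certifies tw(G) ≤ 2. Since e–c–b–a–d–e is a cycle in G, G is not acyclic. Forests are exactly the graphs of treewidth ≤ 1, so tw(G) ≥ 2. Therefore the treewidth is 2.

Treewidth 2.
Bags: B1 = {b, c, e}  B2 = {a, b, e}  B3 = {a, d, e}
Tree: B1–B2, B2–B3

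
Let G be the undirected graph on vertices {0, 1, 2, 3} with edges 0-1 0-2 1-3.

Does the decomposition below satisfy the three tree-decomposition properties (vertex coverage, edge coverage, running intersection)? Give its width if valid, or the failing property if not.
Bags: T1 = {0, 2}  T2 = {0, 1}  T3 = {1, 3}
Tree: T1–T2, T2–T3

Yes; width 1.

Every vertex of G appears in some bag (union = {0, 1, 2, 3}); every edge is covered by a bag; and for each vertex v the set of bags containing v is connected in the bag tree. The decomposition is therefore valid. The largest bag has 2 vertices, so the width is 1.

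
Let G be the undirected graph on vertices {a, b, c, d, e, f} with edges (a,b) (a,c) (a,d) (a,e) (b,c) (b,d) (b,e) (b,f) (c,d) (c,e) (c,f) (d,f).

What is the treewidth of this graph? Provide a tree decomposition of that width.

Each bag holds 4 vertices, so the decomposition has width 3, which upper-bounds the treewidth. Conversely, {b, c, d, f} is a clique of size 4, and the vertices of any clique must share a bag in every tree decomposition; so some bag has ≥ 4 vertices and tw(G) ≥ 3. Therefore the treewidth is 3.

Treewidth 3.
Bags: B1 = {b, c, d, f}  B2 = {a, b, c, d}  B3 = {a, b, c, e}
Tree: B1–B2, B2–B3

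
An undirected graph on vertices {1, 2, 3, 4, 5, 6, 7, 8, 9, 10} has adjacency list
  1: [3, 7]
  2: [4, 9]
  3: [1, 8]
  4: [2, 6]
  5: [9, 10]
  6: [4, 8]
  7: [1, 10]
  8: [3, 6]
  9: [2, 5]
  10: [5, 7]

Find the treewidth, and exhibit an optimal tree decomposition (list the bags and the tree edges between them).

Treewidth 2.
One optimal decomposition is:
Bags: B1 = {4, 6, 8}  B2 = {3, 4, 8}  B3 = {1, 3, 4}  B4 = {1, 4, 7}  B5 = {4, 7, 10}  B6 = {4, 5, 10}  B7 = {4, 5, 9}  B8 = {2, 4, 9}
Tree: B1–B2, B2–B3, B3–B4, B4–B5, B5–B6, B6–B7, B7–B8

Every bag has size at most 3, so the width is 3 − 1 = 2 and tw(G) ≤ 2. For the lower bound, G contains the cycle 4–6–8–3–1–7–10–5–9–2–4, so G is not a forest; only forests have treewidth ≤ 1, hence tw(G) ≥ 2. Combining the bounds, tw(G) = 2.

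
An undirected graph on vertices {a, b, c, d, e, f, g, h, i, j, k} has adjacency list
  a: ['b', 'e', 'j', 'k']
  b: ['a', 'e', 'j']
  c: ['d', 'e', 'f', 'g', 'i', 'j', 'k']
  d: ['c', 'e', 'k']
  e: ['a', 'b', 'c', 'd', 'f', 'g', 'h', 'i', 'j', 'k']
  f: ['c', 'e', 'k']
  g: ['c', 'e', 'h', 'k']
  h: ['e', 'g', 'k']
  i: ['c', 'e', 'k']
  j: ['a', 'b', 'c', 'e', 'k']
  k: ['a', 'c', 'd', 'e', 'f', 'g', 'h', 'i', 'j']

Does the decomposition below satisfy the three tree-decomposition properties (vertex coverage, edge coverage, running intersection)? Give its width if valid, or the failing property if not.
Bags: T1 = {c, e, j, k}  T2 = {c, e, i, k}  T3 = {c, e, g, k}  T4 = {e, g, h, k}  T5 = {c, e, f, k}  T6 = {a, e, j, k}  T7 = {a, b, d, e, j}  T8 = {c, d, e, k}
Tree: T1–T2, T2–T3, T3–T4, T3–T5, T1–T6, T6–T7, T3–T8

No — bags containing vertex d are not connected in the tree.

A tree decomposition must satisfy three properties: every vertex lies in some bag; for every edge, both endpoints lie together in some bag; and for every vertex, the bags containing it form a connected subtree. Here bags containing vertex d are not connected in the tree, so the decomposition is invalid.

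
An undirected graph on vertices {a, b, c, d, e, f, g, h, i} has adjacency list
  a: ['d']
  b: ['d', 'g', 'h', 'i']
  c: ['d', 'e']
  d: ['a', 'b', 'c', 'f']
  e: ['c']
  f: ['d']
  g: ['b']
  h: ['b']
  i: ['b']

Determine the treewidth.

A width-1 tree decomposition is:
Bags: B1 = {b, i}  B2 = {b, h}  B3 = {b, d}  B4 = {b, g}  B5 = {c, d}  B6 = {a, d}  B7 = {d, f}  B8 = {c, e}
Tree: B1–B2, B1–B3, B1–B4, B3–B5, B5–B6, B6–B7, B5–B8
Each bag holds 2 vertices, so the decomposition has width 1, which upper-bounds the treewidth. G has an edge, so its treewidth is at least 1. Hence tw(G) = 1 exactly.

1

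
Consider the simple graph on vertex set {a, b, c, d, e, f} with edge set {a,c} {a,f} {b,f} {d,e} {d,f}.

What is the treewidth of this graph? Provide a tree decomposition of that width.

Each bag holds 2 vertices, so the decomposition has width 1, which upper-bounds the treewidth. Any graph with an edge has treewidth ≥ 1, and G has the edge a–f. The upper and lower bounds meet at 1, so that is the treewidth.

Treewidth 1.
One such decomposition:
Bags: B1 = {a, f}  B2 = {d, f}  B3 = {b, f}  B4 = {a, c}  B5 = {d, e}
Tree: B1–B2, B1–B3, B1–B4, B2–B5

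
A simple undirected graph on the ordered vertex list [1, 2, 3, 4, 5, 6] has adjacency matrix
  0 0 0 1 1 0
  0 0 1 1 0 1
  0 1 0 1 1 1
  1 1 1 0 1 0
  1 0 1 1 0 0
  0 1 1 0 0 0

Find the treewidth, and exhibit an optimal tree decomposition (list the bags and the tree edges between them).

Treewidth 2.
One optimal decomposition is:
Bags: B1 = {1, 4, 5}  B2 = {3, 4, 5}  B3 = {2, 3, 4}  B4 = {2, 3, 6}
Tree: B1–B2, B2–B3, B3–B4

Every bag has size at most 3, so the width is 3 − 1 = 2 and tw(G) ≤ 2. Conversely, {1, 4, 5} is a clique of size 3, and the vertices of any clique must share a bag in every tree decomposition; so some bag has ≥ 3 vertices and tw(G) ≥ 2. Hence tw(G) = 2 exactly.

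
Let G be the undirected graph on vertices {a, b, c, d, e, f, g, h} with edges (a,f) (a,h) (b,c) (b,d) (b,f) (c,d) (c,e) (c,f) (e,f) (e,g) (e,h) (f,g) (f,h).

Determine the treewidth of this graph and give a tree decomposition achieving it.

Each bag holds 3 vertices, so the decomposition has width 2, which upper-bounds the treewidth. For the lower bound, the 3 vertices {b, c, d} are pairwise adjacent, and any tree decomposition puts a clique entirely inside one bag — forcing width ≥ 2. Hence tw(G) = 2 exactly.

Treewidth 2.
One optimal decomposition is:
Bags: B1 = {c, e, f}  B2 = {e, f, g}  B3 = {b, c, f}  B4 = {b, c, d}  B5 = {e, f, h}  B6 = {a, f, h}
Tree: B1–B2, B1–B3, B3–B4, B1–B5, B5–B6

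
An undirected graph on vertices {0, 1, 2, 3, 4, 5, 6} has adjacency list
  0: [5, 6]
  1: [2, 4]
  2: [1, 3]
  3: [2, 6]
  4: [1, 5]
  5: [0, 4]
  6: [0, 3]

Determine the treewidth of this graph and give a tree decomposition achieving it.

Every bag has size at most 3, so the width is 3 − 1 = 2 and tw(G) ≤ 2. For the lower bound, G contains the cycle 2–3–6–0–5–4–1–2, so G is not a forest; only forests have treewidth ≤ 1, hence tw(G) ≥ 2. Combining the bounds, tw(G) = 2.

Treewidth 2.
One such decomposition:
Bags: B1 = {2, 3, 6}  B2 = {0, 2, 6}  B3 = {0, 2, 5}  B4 = {2, 4, 5}  B5 = {1, 2, 4}
Tree: B1–B2, B2–B3, B3–B4, B4–B5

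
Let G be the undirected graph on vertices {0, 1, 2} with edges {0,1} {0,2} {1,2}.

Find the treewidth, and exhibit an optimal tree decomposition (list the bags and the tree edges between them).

A single bag containing all 3 vertices is trivially a valid decomposition of width 2. On the other hand G contains the 3-clique {0, 1, 2}. A clique must lie in a single bag of any decomposition, so no decomposition can have width below 2. Combining the bounds, tw(G) = 2.

Treewidth 2.
One optimal decomposition is:
Bags: B1 = {0, 1, 2}
Tree: (single bag)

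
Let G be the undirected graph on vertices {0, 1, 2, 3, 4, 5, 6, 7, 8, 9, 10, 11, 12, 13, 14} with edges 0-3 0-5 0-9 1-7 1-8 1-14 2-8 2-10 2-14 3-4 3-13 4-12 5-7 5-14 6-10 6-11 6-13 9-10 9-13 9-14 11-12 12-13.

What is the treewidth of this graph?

3

A width-3 tree decomposition is:
Bags: B1 = {3, 4, 11, 12}  B2 = {3, 11, 12, 13}  B3 = {3, 6, 11, 13}  B4 = {0, 3, 6, 13}  B5 = {0, 6, 9, 13}  B6 = {0, 6, 9, 10}  B7 = {0, 5, 9, 10}  B8 = {5, 9, 10, 14}  B9 = {2, 5, 10, 14}  B10 = {2, 5, 7, 14}  B11 = {1, 2, 7, 14}  B12 = {1, 2, 7, 8}
Tree: B1–B2, B2–B3, B3–B4, B4–B5, B5–B6, B6–B7, B7–B8, B8–B9, B9–B10, B10–B11, B11–B12
The largest bag has 4 vertices, giving width 3; this decomposition certifies tw(G) ≤ 3. For the lower bound: the 4 vertex sets {4,11,12}, {3}, {13}, {0,6,9,10} are disjoint, each induces a connected subgraph, and every pair is joined by at least one edge of G. Contracting each set to a single vertex therefore yields K_{4} as a minor, and since treewidth is minor-monotone, tw(G) ≥ tw(K_{4}) = 3. The upper and lower bounds meet at 3, so that is the treewidth.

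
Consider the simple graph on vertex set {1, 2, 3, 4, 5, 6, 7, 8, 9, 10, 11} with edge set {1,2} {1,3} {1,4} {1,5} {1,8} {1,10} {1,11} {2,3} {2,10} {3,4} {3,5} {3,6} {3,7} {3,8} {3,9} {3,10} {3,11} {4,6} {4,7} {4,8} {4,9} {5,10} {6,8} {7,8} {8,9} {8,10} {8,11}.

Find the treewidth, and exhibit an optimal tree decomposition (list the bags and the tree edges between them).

Treewidth 3.
One such decomposition:
Bags: B1 = {1, 3, 4, 8}  B2 = {3, 4, 8, 9}  B3 = {1, 3, 8, 10}  B4 = {1, 3, 5, 10}  B5 = {1, 3, 8, 11}  B6 = {3, 4, 7, 8}  B7 = {3, 4, 6, 8}  B8 = {1, 2, 3, 10}
Tree: B1–B2, B1–B3, B3–B4, B1–B5, B2–B6, B1–B7, B3–B8

Each bag holds 4 vertices, so the decomposition has width 3, which upper-bounds the treewidth. For the lower bound, the 4 vertices {1, 3, 8, 10} are pairwise adjacent, and any tree decomposition puts a clique entirely inside one bag — forcing width ≥ 3. Therefore the treewidth is 3.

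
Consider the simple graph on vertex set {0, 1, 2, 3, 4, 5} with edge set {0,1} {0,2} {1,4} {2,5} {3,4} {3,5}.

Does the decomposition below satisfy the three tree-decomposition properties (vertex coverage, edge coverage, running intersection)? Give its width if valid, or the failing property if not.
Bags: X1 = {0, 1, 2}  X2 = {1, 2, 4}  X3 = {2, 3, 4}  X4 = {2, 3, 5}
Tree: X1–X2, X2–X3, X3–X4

Every vertex of G appears in some bag (union = {0, 1, 2, 3, 4, 5}); every edge is covered by a bag; and for each vertex v the set of bags containing v is connected in the bag tree. The decomposition is therefore valid. The largest bag has 3 vertices, so the width is 2.

Yes; width 2.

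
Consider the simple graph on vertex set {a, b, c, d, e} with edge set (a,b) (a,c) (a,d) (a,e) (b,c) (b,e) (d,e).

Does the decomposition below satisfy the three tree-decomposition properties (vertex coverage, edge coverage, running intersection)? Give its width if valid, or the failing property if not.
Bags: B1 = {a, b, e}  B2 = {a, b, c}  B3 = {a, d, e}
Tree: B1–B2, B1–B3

Yes; width 2.

Checking the three conditions: (i) the bags cover all of {a, b, c, d, e}; (ii) for each edge, some bag contains both endpoints; (iii) the bags containing any fixed vertex form a subtree. All hold, so the decomposition is valid with width 3 − 1 = 2.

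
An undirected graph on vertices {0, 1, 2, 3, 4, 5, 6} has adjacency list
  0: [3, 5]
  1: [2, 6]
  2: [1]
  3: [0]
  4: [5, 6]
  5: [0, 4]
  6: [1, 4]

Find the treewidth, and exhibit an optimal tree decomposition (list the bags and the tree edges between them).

Treewidth 1.
Bags: B1 = {1, 2}  B2 = {1, 6}  B3 = {4, 6}  B4 = {4, 5}  B5 = {0, 5}  B6 = {0, 3}
Tree: B1–B2, B2–B3, B3–B4, B4–B5, B5–B6

The largest bag has 2 vertices, giving width 1; this decomposition certifies tw(G) ≤ 1. G has an edge, so its treewidth is at least 1. Combining the bounds, tw(G) = 1.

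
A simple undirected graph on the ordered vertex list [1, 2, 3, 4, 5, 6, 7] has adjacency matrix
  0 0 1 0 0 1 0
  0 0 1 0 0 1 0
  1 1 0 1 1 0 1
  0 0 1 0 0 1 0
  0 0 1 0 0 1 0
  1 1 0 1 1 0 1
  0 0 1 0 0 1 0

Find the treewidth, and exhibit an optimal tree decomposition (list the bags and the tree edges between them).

Every bag has size at most 3, so the width is 3 − 1 = 2 and tw(G) ≤ 2. For the lower bound, G contains the cycle 6–7–3–2–6, so G is not a forest; only forests have treewidth ≤ 1, hence tw(G) ≥ 2. Hence tw(G) = 2 exactly.

Treewidth 2.
Bags: B1 = {3, 6, 7}  B2 = {2, 3, 6}  B3 = {3, 4, 6}  B4 = {1, 3, 6}  B5 = {3, 5, 6}
Tree: B1–B2, B2–B3, B3–B4, B4–B5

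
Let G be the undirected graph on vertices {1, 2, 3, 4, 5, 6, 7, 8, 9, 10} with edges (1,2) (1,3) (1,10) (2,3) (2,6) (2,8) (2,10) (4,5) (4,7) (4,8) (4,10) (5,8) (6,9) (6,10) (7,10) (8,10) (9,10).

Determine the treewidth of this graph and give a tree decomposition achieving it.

Each bag holds 3 vertices, so the decomposition has width 2, which upper-bounds the treewidth. For the lower bound, the 3 vertices {6, 9, 10} are pairwise adjacent, and any tree decomposition puts a clique entirely inside one bag — forcing width ≥ 2. Combining the bounds, tw(G) = 2.

Treewidth 2.
Bags: B1 = {2, 8, 10}  B2 = {4, 8, 10}  B3 = {4, 5, 8}  B4 = {1, 2, 10}  B5 = {2, 6, 10}  B6 = {6, 9, 10}  B7 = {1, 2, 3}  B8 = {4, 7, 10}
Tree: B1–B2, B2–B3, B1–B4, B1–B5, B5–B6, B4–B7, B2–B8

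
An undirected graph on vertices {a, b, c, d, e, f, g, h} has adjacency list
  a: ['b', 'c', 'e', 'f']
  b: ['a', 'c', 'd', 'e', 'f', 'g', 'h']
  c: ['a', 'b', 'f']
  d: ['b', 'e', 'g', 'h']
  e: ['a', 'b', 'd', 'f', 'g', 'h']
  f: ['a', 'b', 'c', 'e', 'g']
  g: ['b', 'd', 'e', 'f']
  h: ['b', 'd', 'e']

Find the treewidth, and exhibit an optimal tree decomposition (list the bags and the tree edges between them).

Treewidth 3.
Bags: B1 = {b, e, f, g}  B2 = {a, b, e, f}  B3 = {a, b, c, f}  B4 = {b, d, e, g}  B5 = {b, d, e, h}
Tree: B1–B2, B2–B3, B1–B4, B4–B5

Every bag has size at most 4, so the width is 4 − 1 = 3 and tw(G) ≤ 3. On the other hand G contains the 4-clique {b, d, e, g}. A clique must lie in a single bag of any decomposition, so no decomposition can have width below 3. Therefore the treewidth is 3.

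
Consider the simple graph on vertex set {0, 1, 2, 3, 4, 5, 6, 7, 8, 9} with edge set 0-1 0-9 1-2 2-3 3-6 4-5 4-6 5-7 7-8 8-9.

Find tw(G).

2

A width-2 tree decomposition is:
Bags: B1 = {5, 7, 8}  B2 = {5, 8, 9}  B3 = {0, 5, 9}  B4 = {0, 1, 5}  B5 = {1, 2, 5}  B6 = {2, 3, 5}  B7 = {3, 5, 6}  B8 = {4, 5, 6}
Tree: B1–B2, B2–B3, B3–B4, B4–B5, B5–B6, B6–B7, B7–B8
The largest bag has 3 vertices, giving width 2; this decomposition certifies tw(G) ≤ 2. Since 5–7–8–9–0–1–2–3–6–4–5 is a cycle in G, G is not acyclic. Forests are exactly the graphs of treewidth ≤ 1, so tw(G) ≥ 2. Combining the bounds, tw(G) = 2.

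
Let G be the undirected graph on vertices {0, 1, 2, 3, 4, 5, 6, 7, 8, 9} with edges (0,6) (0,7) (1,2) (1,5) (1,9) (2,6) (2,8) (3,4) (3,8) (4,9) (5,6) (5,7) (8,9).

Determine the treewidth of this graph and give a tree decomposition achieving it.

Treewidth 2.
One optimal decomposition is:
Bags: B1 = {0, 5, 7}  B2 = {0, 5, 6}  B3 = {1, 5, 6}  B4 = {1, 2, 6}  B5 = {1, 2, 9}  B6 = {2, 8, 9}  B7 = {4, 8, 9}  B8 = {3, 4, 8}
Tree: B1–B2, B2–B3, B3–B4, B4–B5, B5–B6, B6–B7, B7–B8

The largest bag has 3 vertices, giving width 2; this decomposition certifies tw(G) ≤ 2. For the lower bound, G contains the cycle 7–0–6–5–7, so G is not a forest; only forests have treewidth ≤ 1, hence tw(G) ≥ 2. The upper and lower bounds meet at 2, so that is the treewidth.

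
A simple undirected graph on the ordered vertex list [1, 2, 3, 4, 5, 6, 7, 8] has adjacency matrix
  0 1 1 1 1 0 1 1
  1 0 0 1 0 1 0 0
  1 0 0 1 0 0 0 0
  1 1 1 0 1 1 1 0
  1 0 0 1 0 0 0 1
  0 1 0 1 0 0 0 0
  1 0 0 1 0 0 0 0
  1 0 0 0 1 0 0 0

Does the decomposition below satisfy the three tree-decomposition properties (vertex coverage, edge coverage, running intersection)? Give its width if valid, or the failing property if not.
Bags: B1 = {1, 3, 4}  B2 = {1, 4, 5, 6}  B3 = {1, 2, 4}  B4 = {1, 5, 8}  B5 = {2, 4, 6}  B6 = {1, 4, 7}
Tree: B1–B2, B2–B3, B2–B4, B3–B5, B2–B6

A tree decomposition must satisfy three properties: every vertex lies in some bag; for every edge, both endpoints lie together in some bag; and for every vertex, the bags containing it form a connected subtree. Here bags containing vertex 6 are not connected in the tree, so the decomposition is invalid.

No — bags containing vertex 6 are not connected in the tree.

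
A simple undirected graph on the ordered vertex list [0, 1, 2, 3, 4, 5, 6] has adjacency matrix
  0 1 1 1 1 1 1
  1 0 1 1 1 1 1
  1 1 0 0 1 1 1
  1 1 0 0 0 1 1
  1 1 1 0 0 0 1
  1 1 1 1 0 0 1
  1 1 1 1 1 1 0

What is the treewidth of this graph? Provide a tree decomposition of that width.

Treewidth 4.
One such decomposition:
Bags: B1 = {0, 1, 2, 4, 6}  B2 = {0, 1, 2, 5, 6}  B3 = {0, 1, 3, 5, 6}
Tree: B1–B2, B2–B3

Each bag holds 5 vertices, so the decomposition has width 4, which upper-bounds the treewidth. For the lower bound, the 5 vertices {0, 1, 2, 4, 6} are pairwise adjacent, and any tree decomposition puts a clique entirely inside one bag — forcing width ≥ 4. Therefore the treewidth is 4.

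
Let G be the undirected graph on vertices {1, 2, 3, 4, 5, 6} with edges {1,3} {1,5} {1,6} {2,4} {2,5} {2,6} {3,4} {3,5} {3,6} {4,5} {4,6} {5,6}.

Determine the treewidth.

A width-3 tree decomposition is:
Bags: B1 = {2, 4, 5, 6}  B2 = {3, 4, 5, 6}  B3 = {1, 3, 5, 6}
Tree: B1–B2, B2–B3
Each bag holds 4 vertices, so the decomposition has width 3, which upper-bounds the treewidth. On the other hand G contains the 4-clique {2, 4, 5, 6}. A clique must lie in a single bag of any decomposition, so no decomposition can have width below 3. Combining the bounds, tw(G) = 3.

3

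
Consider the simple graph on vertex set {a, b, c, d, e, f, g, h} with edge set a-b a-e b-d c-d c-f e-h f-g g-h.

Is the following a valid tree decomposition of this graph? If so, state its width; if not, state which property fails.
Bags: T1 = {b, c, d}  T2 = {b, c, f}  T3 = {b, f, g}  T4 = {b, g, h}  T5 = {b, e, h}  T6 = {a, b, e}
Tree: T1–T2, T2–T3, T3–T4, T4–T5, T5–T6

Yes; width 2.

Checking the three conditions: (i) the bags cover all of {a, b, c, d, e, f, g, h}; (ii) for each edge, some bag contains both endpoints; (iii) the bags containing any fixed vertex form a subtree. All hold, so the decomposition is valid with width 3 − 1 = 2.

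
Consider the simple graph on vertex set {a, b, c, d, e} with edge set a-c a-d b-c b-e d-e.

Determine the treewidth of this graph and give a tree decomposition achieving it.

Every bag has size at most 3, so the width is 3 − 1 = 2 and tw(G) ≤ 2. For the lower bound, G contains the cycle e–d–a–c–b–e, so G is not a forest; only forests have treewidth ≤ 1, hence tw(G) ≥ 2. The upper and lower bounds meet at 2, so that is the treewidth.

Treewidth 2.
One optimal decomposition is:
Bags: B1 = {a, d, e}  B2 = {a, c, e}  B3 = {b, c, e}
Tree: B1–B2, B2–B3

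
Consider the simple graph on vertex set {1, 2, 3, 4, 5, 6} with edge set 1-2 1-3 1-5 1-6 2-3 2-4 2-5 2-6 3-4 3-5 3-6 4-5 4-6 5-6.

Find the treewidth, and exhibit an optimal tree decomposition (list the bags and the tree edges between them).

Every bag has size at most 5, so the width is 5 − 1 = 4 and tw(G) ≤ 4. For the lower bound, the 5 vertices {1, 2, 3, 5, 6} are pairwise adjacent, and any tree decomposition puts a clique entirely inside one bag — forcing width ≥ 4. The upper and lower bounds meet at 4, so that is the treewidth.

Treewidth 4.
Bags: B1 = {2, 3, 4, 5, 6}  B2 = {1, 2, 3, 5, 6}
Tree: B1–B2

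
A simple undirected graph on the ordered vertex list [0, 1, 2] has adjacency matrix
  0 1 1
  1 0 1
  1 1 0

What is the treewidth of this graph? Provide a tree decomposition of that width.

Treewidth 2.
One optimal decomposition is:
Bags: B1 = {0, 1, 2}
Tree: (single bag)

With just one bag of size 3, the width is 3 − 1 = 2, so tw(G) ≤ 2. On the other hand G contains the 3-clique {0, 1, 2}. A clique must lie in a single bag of any decomposition, so no decomposition can have width below 2. Hence tw(G) = 2 exactly.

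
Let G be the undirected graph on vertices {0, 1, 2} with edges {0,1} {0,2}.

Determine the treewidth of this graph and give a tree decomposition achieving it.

Treewidth 1.
One optimal decomposition is:
Bags: B1 = {0, 1}  B2 = {0, 2}
Tree: B1–B2

Each bag holds 2 vertices, so the decomposition has width 1, which upper-bounds the treewidth. Since G has at least one edge (e.g. 1–0), it is not an edgeless graph, so tw(G) ≥ 1. Hence tw(G) = 1 exactly.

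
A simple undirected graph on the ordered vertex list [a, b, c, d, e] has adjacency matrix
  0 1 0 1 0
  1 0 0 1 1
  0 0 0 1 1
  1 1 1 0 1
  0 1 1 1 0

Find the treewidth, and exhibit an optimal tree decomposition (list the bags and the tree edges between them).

Treewidth 2.
Bags: B1 = {a, b, d}  B2 = {b, d, e}  B3 = {c, d, e}
Tree: B1–B2, B2–B3

Each bag holds 3 vertices, so the decomposition has width 2, which upper-bounds the treewidth. Conversely, {c, d, e} is a clique of size 3, and the vertices of any clique must share a bag in every tree decomposition; so some bag has ≥ 3 vertices and tw(G) ≥ 2. Combining the bounds, tw(G) = 2.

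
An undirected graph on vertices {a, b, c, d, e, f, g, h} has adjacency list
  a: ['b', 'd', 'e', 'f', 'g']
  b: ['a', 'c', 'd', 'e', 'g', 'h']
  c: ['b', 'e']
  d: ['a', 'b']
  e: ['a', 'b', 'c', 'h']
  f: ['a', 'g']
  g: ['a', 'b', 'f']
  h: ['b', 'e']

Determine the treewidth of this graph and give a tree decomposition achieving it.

Each bag holds 3 vertices, so the decomposition has width 2, which upper-bounds the treewidth. Conversely, {a, f, g} is a clique of size 3, and the vertices of any clique must share a bag in every tree decomposition; so some bag has ≥ 3 vertices and tw(G) ≥ 2. Therefore the treewidth is 2.

Treewidth 2.
Bags: B1 = {b, e, h}  B2 = {a, b, e}  B3 = {a, b, g}  B4 = {b, c, e}  B5 = {a, f, g}  B6 = {a, b, d}
Tree: B1–B2, B2–B3, B2–B4, B3–B5, B2–B6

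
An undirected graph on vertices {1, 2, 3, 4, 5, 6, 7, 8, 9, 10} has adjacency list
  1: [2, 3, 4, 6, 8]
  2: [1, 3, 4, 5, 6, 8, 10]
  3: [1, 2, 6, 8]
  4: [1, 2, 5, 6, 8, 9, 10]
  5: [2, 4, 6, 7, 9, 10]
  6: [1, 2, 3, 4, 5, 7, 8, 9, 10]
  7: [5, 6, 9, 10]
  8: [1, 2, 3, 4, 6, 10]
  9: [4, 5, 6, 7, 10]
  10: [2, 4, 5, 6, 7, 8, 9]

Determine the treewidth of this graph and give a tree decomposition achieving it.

Each bag holds 5 vertices, so the decomposition has width 4, which upper-bounds the treewidth. On the other hand G contains the 5-clique {4, 5, 6, 9, 10}. A clique must lie in a single bag of any decomposition, so no decomposition can have width below 4. The upper and lower bounds meet at 4, so that is the treewidth.

Treewidth 4.
One such decomposition:
Bags: B1 = {2, 4, 6, 8, 10}  B2 = {1, 2, 4, 6, 8}  B3 = {2, 4, 5, 6, 10}  B4 = {4, 5, 6, 9, 10}  B5 = {1, 2, 3, 6, 8}  B6 = {5, 6, 7, 9, 10}
Tree: B1–B2, B1–B3, B3–B4, B2–B5, B4–B6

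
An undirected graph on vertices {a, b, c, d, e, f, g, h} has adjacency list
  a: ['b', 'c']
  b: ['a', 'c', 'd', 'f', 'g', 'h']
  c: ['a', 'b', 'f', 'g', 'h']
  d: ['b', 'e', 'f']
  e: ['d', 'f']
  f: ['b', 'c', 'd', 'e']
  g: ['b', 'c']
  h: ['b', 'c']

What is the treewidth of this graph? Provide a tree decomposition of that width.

Treewidth 2.
Bags: B1 = {b, c, f}  B2 = {b, c, g}  B3 = {b, d, f}  B4 = {b, c, h}  B5 = {d, e, f}  B6 = {a, b, c}
Tree: B1–B2, B1–B3, B1–B4, B3–B5, B1–B6

Every bag has size at most 3, so the width is 3 − 1 = 2 and tw(G) ≤ 2. For the lower bound, the 3 vertices {d, e, f} are pairwise adjacent, and any tree decomposition puts a clique entirely inside one bag — forcing width ≥ 2. Therefore the treewidth is 2.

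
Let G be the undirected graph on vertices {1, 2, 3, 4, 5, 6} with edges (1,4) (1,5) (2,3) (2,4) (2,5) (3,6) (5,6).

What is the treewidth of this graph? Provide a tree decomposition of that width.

Treewidth 2.
One optimal decomposition is:
Bags: B1 = {1, 2, 4}  B2 = {1, 2, 5}  B3 = {2, 3, 5}  B4 = {3, 5, 6}
Tree: B1–B2, B2–B3, B3–B4

Every bag has size at most 3, so the width is 3 − 1 = 2 and tw(G) ≤ 2. Since 4–1–5–2–4 is a cycle in G, G is not acyclic. Forests are exactly the graphs of treewidth ≤ 1, so tw(G) ≥ 2. The upper and lower bounds meet at 2, so that is the treewidth.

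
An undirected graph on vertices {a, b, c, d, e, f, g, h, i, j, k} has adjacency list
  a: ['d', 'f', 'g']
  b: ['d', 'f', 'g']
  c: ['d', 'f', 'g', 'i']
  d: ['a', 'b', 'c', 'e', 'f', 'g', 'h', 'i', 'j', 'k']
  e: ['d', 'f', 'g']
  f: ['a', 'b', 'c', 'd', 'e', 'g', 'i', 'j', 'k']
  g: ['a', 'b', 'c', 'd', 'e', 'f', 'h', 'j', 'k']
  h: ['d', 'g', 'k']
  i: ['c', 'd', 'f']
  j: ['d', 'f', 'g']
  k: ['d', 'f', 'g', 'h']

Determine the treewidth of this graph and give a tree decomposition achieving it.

The largest bag has 4 vertices, giving width 3; this decomposition certifies tw(G) ≤ 3. Conversely, {d, g, h, k} is a clique of size 4, and the vertices of any clique must share a bag in every tree decomposition; so some bag has ≥ 4 vertices and tw(G) ≥ 3. The upper and lower bounds meet at 3, so that is the treewidth.

Treewidth 3.
Bags: B1 = {d, f, g, k}  B2 = {c, d, f, g}  B3 = {c, d, f, i}  B4 = {d, f, g, j}  B5 = {a, d, f, g}  B6 = {b, d, f, g}  B7 = {d, e, f, g}  B8 = {d, g, h, k}
Tree: B1–B2, B2–B3, B2–B4, B4–B5, B4–B6, B5–B7, B1–B8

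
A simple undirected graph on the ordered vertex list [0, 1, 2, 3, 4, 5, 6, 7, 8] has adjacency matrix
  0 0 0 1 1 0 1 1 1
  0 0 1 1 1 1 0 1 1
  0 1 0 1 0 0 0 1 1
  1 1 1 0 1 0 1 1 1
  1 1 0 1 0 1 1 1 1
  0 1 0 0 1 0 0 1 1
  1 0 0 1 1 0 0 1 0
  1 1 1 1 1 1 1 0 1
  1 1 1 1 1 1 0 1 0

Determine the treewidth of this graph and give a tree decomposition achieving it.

The largest bag has 5 vertices, giving width 4; this decomposition certifies tw(G) ≤ 4. Conversely, {1, 2, 3, 7, 8} is a clique of size 5, and the vertices of any clique must share a bag in every tree decomposition; so some bag has ≥ 5 vertices and tw(G) ≥ 4. Hence tw(G) = 4 exactly.

Treewidth 4.
One optimal decomposition is:
Bags: B1 = {0, 3, 4, 6, 7}  B2 = {0, 3, 4, 7, 8}  B3 = {1, 3, 4, 7, 8}  B4 = {1, 4, 5, 7, 8}  B5 = {1, 2, 3, 7, 8}
Tree: B1–B2, B2–B3, B3–B4, B3–B5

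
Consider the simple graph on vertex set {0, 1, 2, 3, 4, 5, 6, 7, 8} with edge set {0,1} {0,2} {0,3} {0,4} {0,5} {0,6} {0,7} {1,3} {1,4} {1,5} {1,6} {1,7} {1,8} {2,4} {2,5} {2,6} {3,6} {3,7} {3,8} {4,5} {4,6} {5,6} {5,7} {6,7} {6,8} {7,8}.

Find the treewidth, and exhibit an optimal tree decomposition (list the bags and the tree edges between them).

Treewidth 4.
One optimal decomposition is:
Bags: B1 = {0, 1, 3, 6, 7}  B2 = {1, 3, 6, 7, 8}  B3 = {0, 1, 5, 6, 7}  B4 = {0, 1, 4, 5, 6}  B5 = {0, 2, 4, 5, 6}
Tree: B1–B2, B1–B3, B3–B4, B4–B5

Each bag holds 5 vertices, so the decomposition has width 4, which upper-bounds the treewidth. Conversely, {0, 1, 3, 6, 7} is a clique of size 5, and the vertices of any clique must share a bag in every tree decomposition; so some bag has ≥ 5 vertices and tw(G) ≥ 4. Hence tw(G) = 4 exactly.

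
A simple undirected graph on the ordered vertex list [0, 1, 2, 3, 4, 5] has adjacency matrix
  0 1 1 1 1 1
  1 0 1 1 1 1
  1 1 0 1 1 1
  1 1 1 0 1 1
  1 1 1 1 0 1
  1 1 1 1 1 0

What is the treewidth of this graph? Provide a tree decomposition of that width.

Treewidth 5.
Bags: B1 = {0, 1, 2, 3, 4, 5}
Tree: (single bag)

A single bag containing all 6 vertices is trivially a valid decomposition of width 5. For the lower bound, the 6 vertices {0, 1, 2, 3, 4, 5} are pairwise adjacent, and any tree decomposition puts a clique entirely inside one bag — forcing width ≥ 5. Hence tw(G) = 5 exactly.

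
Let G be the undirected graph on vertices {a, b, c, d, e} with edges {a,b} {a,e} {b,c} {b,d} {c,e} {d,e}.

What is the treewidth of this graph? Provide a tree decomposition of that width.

Treewidth 2.
One optimal decomposition is:
Bags: B1 = {b, c, e}  B2 = {a, b, e}  B3 = {b, d, e}
Tree: B1–B2, B2–B3

Each bag holds 3 vertices, so the decomposition has width 2, which upper-bounds the treewidth. The edges e–c–b–a–e form a cycle, so G is not a tree and its treewidth is at least 2. Hence tw(G) = 2 exactly.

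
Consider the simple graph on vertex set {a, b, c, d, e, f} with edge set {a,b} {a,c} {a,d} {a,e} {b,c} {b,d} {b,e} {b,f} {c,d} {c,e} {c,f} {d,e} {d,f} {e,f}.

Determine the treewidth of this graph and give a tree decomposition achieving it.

The largest bag has 5 vertices, giving width 4; this decomposition certifies tw(G) ≤ 4. On the other hand G contains the 5-clique {b, c, d, e, f}. A clique must lie in a single bag of any decomposition, so no decomposition can have width below 4. Therefore the treewidth is 4.

Treewidth 4.
One optimal decomposition is:
Bags: B1 = {a, b, c, d, e}  B2 = {b, c, d, e, f}
Tree: B1–B2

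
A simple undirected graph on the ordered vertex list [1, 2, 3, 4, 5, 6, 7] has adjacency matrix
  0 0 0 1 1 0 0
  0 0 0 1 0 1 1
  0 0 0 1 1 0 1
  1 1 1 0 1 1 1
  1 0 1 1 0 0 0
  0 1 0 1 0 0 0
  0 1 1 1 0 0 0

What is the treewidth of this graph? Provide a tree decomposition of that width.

Treewidth 2.
Bags: B1 = {2, 4, 7}  B2 = {3, 4, 7}  B3 = {3, 4, 5}  B4 = {2, 4, 6}  B5 = {1, 4, 5}
Tree: B1–B2, B2–B3, B1–B4, B3–B5

The largest bag has 3 vertices, giving width 2; this decomposition certifies tw(G) ≤ 2. On the other hand G contains the 3-clique {1, 4, 5}. A clique must lie in a single bag of any decomposition, so no decomposition can have width below 2. Hence tw(G) = 2 exactly.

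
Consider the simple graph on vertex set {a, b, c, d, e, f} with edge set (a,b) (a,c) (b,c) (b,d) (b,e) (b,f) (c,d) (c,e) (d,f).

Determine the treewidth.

A width-2 tree decomposition is:
Bags: B1 = {b, c, d}  B2 = {a, b, c}  B3 = {b, c, e}  B4 = {b, d, f}
Tree: B1–B2, B1–B3, B1–B4
Every bag has size at most 3, so the width is 3 − 1 = 2 and tw(G) ≤ 2. Conversely, {b, c, d} is a clique of size 3, and the vertices of any clique must share a bag in every tree decomposition; so some bag has ≥ 3 vertices and tw(G) ≥ 2. Hence tw(G) = 2 exactly.

2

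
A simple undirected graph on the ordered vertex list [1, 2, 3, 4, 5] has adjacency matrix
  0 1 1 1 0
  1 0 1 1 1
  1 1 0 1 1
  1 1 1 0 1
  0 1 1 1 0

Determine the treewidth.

3

A width-3 tree decomposition is:
Bags: B1 = {2, 3, 4, 5}  B2 = {1, 2, 3, 4}
Tree: B1–B2
Each bag holds 4 vertices, so the decomposition has width 3, which upper-bounds the treewidth. Conversely, {1, 2, 3, 4} is a clique of size 4, and the vertices of any clique must share a bag in every tree decomposition; so some bag has ≥ 4 vertices and tw(G) ≥ 3. Hence tw(G) = 3 exactly.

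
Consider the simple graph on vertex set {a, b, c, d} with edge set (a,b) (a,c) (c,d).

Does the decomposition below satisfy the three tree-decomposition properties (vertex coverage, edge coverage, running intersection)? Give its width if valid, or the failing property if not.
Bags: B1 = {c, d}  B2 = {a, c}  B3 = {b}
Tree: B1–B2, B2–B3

No — edge (a,b) lies in no bag.

A tree decomposition must satisfy three properties: every vertex lies in some bag; for every edge, both endpoints lie together in some bag; and for every vertex, the bags containing it form a connected subtree. Here edge (a,b) lies in no bag, so the decomposition is invalid.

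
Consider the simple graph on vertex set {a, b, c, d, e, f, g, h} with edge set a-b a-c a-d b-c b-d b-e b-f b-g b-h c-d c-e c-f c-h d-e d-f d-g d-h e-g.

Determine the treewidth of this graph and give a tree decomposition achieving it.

Treewidth 3.
One such decomposition:
Bags: B1 = {b, c, d, e}  B2 = {a, b, c, d}  B3 = {b, c, d, h}  B4 = {b, d, e, g}  B5 = {b, c, d, f}
Tree: B1–B2, B2–B3, B1–B4, B3–B5

The largest bag has 4 vertices, giving width 3; this decomposition certifies tw(G) ≤ 3. Conversely, {b, d, e, g} is a clique of size 4, and the vertices of any clique must share a bag in every tree decomposition; so some bag has ≥ 4 vertices and tw(G) ≥ 3. Combining the bounds, tw(G) = 3.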